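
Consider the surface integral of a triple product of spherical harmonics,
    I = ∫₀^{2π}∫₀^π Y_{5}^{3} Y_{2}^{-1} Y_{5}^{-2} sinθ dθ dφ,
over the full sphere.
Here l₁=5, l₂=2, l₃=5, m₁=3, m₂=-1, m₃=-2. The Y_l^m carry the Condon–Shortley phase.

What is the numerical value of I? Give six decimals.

m-sum 0 ✓  L=12 even ✓  3≤5≤7 ✓
Π(2lᵢ+1) = 11×5×11 = 605
triangle coeff Δ(5,2,5) = 1/38610
Σ_t [0,2]: t=0:+1/2880 t=1:−1/576 t=2:+1/2880 = -1/960
(3j)²=10/429 [(5 2 5; 0 0 0)], sign=+1
Σ_t [0,1]: t=0:+1/2880 t=1:−1/10080 = 1/4032
(3j)²=10/429 [(5 2 5; 3 -1 -2)], sign=-1
⇒ 4πI² = 500/1521
I = (-1)√(500/1521/(4π)) = -0.16173926

-0.161739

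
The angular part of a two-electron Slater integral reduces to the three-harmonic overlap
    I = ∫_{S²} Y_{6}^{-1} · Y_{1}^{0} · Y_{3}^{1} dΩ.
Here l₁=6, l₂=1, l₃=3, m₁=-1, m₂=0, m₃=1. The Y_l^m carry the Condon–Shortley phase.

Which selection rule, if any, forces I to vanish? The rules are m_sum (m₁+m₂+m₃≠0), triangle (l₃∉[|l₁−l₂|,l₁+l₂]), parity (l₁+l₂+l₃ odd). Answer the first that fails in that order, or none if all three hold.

azimuthal sum: -1 + 0 + 1 = 0  ✓
5 ≤ 3 ≤ 7 (triangle on l)  ✗
L = 6 + 1 + 3 = 10 (even)

triangle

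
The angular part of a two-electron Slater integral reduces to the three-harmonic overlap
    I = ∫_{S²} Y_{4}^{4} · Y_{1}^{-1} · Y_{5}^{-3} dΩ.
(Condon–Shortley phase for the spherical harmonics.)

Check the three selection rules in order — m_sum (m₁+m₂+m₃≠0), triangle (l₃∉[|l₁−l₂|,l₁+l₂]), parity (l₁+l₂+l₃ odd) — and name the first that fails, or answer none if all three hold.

none

azimuthal sum: 4 − 1 − 3 = 0  ✓
3 ≤ 5 ≤ 5 (triangle on l)  ✓
L = 4 + 1 + 5 = 10 (even)  ✓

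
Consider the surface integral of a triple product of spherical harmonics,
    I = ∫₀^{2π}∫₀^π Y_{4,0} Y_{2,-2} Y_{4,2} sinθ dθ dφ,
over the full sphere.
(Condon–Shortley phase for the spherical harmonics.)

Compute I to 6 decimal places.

-0.190365

m-sum 0 ✓  L=10 even ✓  2≤4≤6 ✓
Π(2lᵢ+1) = 9×5×9 = 405
triangle coeff Δ(4,2,4) = 1/13860
Σ_t [0,2]: t=0:+1/192 t=1:−1/36 t=2:+1/192 = -5/288
(3j)²=20/693 [(4 2 4; 0 0 0)], sign=-1
Σ_t [0,0]: t=0:+1/192 = 1/192
(3j)²=3/77 [(4 2 4; 0 -2 2)], sign=+1
⇒ 4πI² = 2700/5929
I = (-1)√(2700/5929/(4π)) = -0.19036462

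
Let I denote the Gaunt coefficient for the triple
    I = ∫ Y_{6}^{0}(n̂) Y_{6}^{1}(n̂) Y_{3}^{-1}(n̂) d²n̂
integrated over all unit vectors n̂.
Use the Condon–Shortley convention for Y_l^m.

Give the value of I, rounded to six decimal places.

L=15 odd ⇒ parity kills the (l;000) factor ⇒ I = 0

0.000000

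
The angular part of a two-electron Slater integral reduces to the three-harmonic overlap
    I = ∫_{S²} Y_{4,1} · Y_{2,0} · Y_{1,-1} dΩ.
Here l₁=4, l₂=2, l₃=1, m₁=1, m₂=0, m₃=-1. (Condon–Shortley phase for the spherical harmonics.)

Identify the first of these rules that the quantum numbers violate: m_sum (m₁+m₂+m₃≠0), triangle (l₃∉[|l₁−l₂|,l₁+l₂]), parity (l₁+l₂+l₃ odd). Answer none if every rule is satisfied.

triangle

Σmᵢ = 0  ✓
l₃∈[|l₁−l₂|,l₁+l₂]=[2,6], have l₃=1  ✗
Σlᵢ = 7 ⇒ odd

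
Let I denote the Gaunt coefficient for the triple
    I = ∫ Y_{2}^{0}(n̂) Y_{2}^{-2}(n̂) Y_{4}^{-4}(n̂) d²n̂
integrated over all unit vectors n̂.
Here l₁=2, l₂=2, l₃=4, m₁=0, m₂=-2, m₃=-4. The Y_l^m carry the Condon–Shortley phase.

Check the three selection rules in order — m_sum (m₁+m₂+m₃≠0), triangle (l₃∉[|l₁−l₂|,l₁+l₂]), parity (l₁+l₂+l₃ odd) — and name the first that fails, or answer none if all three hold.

m_sum

Σmᵢ = -6  ✗
l₃∈[|l₁−l₂|,l₁+l₂]=[0,4], have l₃=4
Σlᵢ = 8 ⇒ even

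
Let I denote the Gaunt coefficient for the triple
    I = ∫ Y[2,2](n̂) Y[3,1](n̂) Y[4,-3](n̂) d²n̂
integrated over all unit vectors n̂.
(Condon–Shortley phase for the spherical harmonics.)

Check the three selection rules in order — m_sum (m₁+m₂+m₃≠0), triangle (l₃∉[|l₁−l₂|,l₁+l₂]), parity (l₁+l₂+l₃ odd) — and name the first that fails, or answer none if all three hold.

azimuthal sum: 2 + 1 − 3 = 0  ✓
1 ≤ 4 ≤ 5 (triangle on l)  ✓
L = 2 + 3 + 4 = 9 (odd)  ✗

parity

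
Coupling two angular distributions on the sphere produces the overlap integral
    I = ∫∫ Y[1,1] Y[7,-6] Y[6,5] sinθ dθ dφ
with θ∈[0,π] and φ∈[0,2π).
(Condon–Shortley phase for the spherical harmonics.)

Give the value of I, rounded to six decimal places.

0.309019

Checks pass: Σm=0; 14 even; l₃=6∈[6,8].
(2·1+1)(2·7+1)(2·6+1) = 585
Δ: 2! 0! 12! / 15! → 1/1365
sum: t=1:−1/518400 = -1/518400
3j²(1 7 6; 0 0 0) = Δ·Π!·Σ² = 7/195  (sign -1)
sum: t=0:+1/79833600 = 1/79833600
3j²(1 7 6; 1 -6 5) = Δ·Π!·Σ² = 2/35  (sign -1)
combine: 4πI² = 585·7/195·2/35 = 6/5
take √, sign +1: I = 0.30901936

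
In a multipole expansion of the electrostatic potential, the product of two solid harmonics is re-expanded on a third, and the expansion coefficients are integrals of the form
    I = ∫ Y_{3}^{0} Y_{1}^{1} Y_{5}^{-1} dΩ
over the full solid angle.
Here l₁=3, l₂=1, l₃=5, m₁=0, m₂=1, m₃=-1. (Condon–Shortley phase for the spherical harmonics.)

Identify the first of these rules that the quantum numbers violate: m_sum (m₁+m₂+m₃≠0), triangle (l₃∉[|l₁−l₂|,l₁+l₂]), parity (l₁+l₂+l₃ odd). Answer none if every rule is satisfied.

m₁+m₂+m₃ = 0 + 1 − 1 = 0  ✓
triangle: |3−1|=2 ≤ l₃=5 ≤ 3+1=4  ✗
parity: l₁+l₂+l₃ = 9 is odd

triangle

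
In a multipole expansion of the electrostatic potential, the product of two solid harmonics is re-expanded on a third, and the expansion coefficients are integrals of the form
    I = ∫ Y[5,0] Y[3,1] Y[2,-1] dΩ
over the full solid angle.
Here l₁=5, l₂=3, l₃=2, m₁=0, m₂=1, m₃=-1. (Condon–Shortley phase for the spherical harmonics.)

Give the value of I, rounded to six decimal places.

Rules hold: Σm=0, L=10 even, 2≤2≤8.
N = 11·7·5 = 385
Δ = 6!·4!·0!/11! = 1/2310
Racah Σ t=3..3: t=3:−1/144 = -1/144
⇒ 3j(5 3 2; 0 0 0)² = 10/231, sgn -1
Racah Σ t=4..4: t=4:+1/288 = 1/288
⇒ 3j(5 3 2; 0 1 -1)² = 5/231, sgn -1
4πI² = N·(3j₀)²·(3jₘ)² = 250/693
I = +1·√(0.36075/4π) = 0.16943318

0.169433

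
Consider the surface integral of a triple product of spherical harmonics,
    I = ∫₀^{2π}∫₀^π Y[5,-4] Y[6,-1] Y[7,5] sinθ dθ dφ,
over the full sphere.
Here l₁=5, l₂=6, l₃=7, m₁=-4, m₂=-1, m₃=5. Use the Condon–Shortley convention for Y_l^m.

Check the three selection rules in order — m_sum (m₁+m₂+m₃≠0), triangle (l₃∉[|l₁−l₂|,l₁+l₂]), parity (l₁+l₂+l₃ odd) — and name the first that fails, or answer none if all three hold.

Σmᵢ = 0  ✓
l₃∈[|l₁−l₂|,l₁+l₂]=[1,11], have l₃=7  ✓
Σlᵢ = 18 ⇒ even  ✓

none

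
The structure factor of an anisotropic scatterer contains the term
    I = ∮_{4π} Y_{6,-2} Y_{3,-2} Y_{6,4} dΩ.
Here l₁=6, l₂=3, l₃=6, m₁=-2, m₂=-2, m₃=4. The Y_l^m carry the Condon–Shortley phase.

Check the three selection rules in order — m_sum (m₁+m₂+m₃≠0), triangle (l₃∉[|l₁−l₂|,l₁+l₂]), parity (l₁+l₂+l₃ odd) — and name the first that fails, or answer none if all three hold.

parity

azimuthal sum: -2 − 2 + 4 = 0  ✓
3 ≤ 6 ≤ 9 (triangle on l)  ✓
L = 6 + 3 + 6 = 15 (odd)  ✗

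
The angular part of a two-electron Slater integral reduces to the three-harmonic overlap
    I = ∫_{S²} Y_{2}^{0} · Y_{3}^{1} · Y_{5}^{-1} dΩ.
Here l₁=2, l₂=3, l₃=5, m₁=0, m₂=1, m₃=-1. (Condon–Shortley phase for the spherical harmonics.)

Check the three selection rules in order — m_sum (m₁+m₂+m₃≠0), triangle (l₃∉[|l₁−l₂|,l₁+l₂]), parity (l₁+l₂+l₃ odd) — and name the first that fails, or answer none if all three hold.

none

azimuthal sum: 0 + 1 − 1 = 0  ✓
1 ≤ 5 ≤ 5 (triangle on l)  ✓
L = 2 + 3 + 5 = 10 (even)  ✓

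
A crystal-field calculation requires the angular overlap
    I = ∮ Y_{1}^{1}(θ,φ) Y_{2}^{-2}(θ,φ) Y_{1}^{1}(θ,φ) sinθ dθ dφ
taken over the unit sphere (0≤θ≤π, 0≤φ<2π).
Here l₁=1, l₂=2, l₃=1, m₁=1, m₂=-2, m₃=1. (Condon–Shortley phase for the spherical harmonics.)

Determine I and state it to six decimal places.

0.309019

Rules hold: Σm=0, L=4 even, 1≤1≤3.
N = 3·5·3 = 45
Δ = 2!·0!·2!/5! = 1/30
Racah Σ t=1..1: t=1:−1/1 = -1/1
⇒ 3j(1 2 1; 0 0 0)² = 2/15, sgn +1
Racah Σ t=0..0: t=0:+1/4 = 1/4
⇒ 3j(1 2 1; 1 -2 1)² = 1/5, sgn +1
4πI² = N·(3j₀)²·(3jₘ)² = 6/5
I = +1·√(1.2/4π) = 0.30901936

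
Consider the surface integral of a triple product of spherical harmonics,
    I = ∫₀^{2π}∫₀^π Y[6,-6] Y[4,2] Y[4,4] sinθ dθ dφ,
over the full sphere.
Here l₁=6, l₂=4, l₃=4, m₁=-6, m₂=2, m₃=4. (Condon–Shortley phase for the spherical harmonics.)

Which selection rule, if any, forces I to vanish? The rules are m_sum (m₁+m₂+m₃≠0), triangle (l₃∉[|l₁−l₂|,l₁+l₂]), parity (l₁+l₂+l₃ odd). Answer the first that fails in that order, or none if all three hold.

Σmᵢ = 0  ✓
l₃∈[|l₁−l₂|,l₁+l₂]=[2,10], have l₃=4  ✓
Σlᵢ = 14 ⇒ even  ✓

none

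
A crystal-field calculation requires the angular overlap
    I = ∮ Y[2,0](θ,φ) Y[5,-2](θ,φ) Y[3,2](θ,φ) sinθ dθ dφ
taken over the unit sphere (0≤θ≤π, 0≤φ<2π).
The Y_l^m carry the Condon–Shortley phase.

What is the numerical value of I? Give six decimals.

Rules hold: Σm=0, L=10 even, 3≤3≤7.
N = 5·11·7 = 385
Δ = 4!·0!·6!/11! = 1/2310
Racah Σ t=2..2: t=2:+1/144 = 1/144
⇒ 3j(2 5 3; 0 0 0)² = 10/231, sgn -1
Racah Σ t=2..2: t=2:+1/480 = 1/480
⇒ 3j(2 5 3; 0 -2 2)² = 3/110, sgn -1
4πI² = N·(3j₀)²·(3jₘ)² = 5/11
I = +1·√(0.454545/4π) = 0.19018827

0.190188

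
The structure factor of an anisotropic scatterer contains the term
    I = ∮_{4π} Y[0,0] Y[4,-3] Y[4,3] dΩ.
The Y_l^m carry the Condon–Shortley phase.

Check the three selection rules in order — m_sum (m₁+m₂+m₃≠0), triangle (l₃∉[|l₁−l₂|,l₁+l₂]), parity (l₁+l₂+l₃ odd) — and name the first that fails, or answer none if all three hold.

none

Σmᵢ = 0  ✓
l₃∈[|l₁−l₂|,l₁+l₂]=[4,4], have l₃=4  ✓
Σlᵢ = 8 ⇒ even  ✓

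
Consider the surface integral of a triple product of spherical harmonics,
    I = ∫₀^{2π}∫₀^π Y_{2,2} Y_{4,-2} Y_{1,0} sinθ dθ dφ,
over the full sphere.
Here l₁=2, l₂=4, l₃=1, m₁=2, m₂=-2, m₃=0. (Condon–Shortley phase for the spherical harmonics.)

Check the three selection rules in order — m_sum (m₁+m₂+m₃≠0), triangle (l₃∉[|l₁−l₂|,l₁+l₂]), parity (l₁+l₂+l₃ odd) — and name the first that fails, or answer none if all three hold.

Σmᵢ = 0  ✓
l₃∈[|l₁−l₂|,l₁+l₂]=[2,6], have l₃=1  ✗
Σlᵢ = 7 ⇒ odd

triangle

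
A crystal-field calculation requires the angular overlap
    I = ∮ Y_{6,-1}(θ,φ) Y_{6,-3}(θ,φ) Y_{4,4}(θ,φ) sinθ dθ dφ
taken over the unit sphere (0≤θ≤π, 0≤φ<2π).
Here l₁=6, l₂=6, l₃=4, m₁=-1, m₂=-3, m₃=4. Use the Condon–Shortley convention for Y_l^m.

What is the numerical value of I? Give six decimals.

-0.167630

Checks pass: Σm=0; 16 even; l₃=4∈[0,12].
(2·6+1)(2·6+1)(2·4+1) = 1521
Δ: 8! 4! 4! / 17! → 1/15315300
sum: t=2:+1/829440 t=3:−1/25920 t=4:+1/9216 t=5:−1/25920 t=6:+1/829440 = 7/207360
3j²(6 6 4; 0 0 0) = Δ·Π!·Σ² = 28/2431  (sign +1)
sum: t=3:−1/414720 = -1/414720
3j²(6 6 4; -1 -3 4) = Δ·Π!·Σ² = 49/2431  (sign -1)
combine: 4πI² = 1521·28/2431·49/2431 = 12348/34969
take √, sign -1: I = -0.16763001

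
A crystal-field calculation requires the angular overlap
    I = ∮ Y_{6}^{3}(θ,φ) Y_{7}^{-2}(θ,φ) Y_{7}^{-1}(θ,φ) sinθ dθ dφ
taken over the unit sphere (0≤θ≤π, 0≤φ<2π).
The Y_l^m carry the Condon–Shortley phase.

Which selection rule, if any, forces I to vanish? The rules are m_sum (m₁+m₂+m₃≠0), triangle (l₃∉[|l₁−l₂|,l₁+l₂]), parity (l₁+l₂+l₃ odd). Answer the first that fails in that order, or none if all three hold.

none

azimuthal sum: 3 − 2 − 1 = 0  ✓
1 ≤ 7 ≤ 13 (triangle on l)  ✓
L = 6 + 7 + 7 = 20 (even)  ✓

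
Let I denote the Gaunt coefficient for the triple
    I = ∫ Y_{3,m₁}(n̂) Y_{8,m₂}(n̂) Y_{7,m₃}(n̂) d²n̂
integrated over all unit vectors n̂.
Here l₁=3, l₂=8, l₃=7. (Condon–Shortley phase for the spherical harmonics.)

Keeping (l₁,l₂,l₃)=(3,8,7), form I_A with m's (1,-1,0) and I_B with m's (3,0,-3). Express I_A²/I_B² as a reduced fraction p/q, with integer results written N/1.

343/1125

Same 3,8,7: normalisation and zero-m 3j drop out of the ratio.
A: Δ: 4! 2! 12! / 19! → 1/5290740; sum: t=0:+1/29030400 t=1:−1/3110400 t=2:+1/4838400 = -1/12441600; 3j²(3 8 7; 1 -1 0) = Δ·Π!·Σ² = 343/125970  (sign +1)
B: Δ: 4! 2! 12! / 19! → 1/5290740; sum: t=0:+1/46448640 = 1/46448640; 3j²(3 8 7; 3 0 -3) = Δ·Π!·Σ² = 75/8398  (sign +1)
I_A²/I_B² = (343/125970)/(75/8398) = 343/1125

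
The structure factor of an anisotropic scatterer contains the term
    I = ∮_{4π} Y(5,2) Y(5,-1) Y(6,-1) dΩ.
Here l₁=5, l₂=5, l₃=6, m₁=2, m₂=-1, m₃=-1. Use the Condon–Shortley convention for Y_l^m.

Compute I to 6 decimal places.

0.120248

m-sum 0 ✓  L=16 even ✓  0≤6≤10 ✓
Π(2lᵢ+1) = 11×11×13 = 1573
triangle coeff Δ(5,5,6) = 1/28588560
Σ_t [0,4]: t=0:+1/345600 t=1:−1/13824 t=2:+1/5184 t=3:−1/13824 t=4:+1/345600 = 7/129600
(3j)²=80/7293 [(5 5 6; 0 0 0)], sign=+1
Σ_t [0,3]: t=0:+1/41472 t=1:−1/10368 t=2:+1/23040 t=3:−1/518400 = -1/32400
(3j)²=128/12155 [(5 5 6; 2 -1 -1)], sign=+1
⇒ 4πI² = 2048/11271
I = (+1)√(2048/11271/(4π)) = 0.12024827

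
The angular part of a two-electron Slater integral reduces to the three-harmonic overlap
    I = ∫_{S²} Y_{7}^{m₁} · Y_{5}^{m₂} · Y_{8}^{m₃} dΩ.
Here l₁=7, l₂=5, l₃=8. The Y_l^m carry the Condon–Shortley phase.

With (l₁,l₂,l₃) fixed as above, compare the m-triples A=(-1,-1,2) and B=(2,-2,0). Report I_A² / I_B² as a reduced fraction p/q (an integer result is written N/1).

Same 7,5,8: normalisation and zero-m 3j drop out of the ratio.
A: Δ: 4! 10! 6! / 21! → 1/814773960; sum: t=0:+1/92897280 t=1:−1/6531840 t=2:+1/3317760 t=3:−1/10368000 t=4:+1/298598400 = 197/2985984000; 3j²(7 5 8; -1 -1 2) = Δ·Π!·Σ² = 38809/5542680  (sign +1)
B: Δ: 4! 10! 6! / 21! → 1/814773960; sum: t=0:+1/12441600 t=1:−1/4976640 t=2:+1/14515200 t=3:−1/348364800 = -19/348364800; 3j²(7 5 8; 2 -2 0) = Δ·Π!·Σ² = 19/2431  (sign -1)
I_A²/I_B² = (38809/5542680)/(19/2431) = 38809/43320

38809/43320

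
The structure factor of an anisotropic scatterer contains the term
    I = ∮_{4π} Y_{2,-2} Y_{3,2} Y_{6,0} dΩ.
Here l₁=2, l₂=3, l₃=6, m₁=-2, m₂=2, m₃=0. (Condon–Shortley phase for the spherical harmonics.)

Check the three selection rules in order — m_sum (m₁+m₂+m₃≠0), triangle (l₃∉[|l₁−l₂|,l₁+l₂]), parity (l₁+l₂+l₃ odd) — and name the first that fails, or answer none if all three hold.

m₁+m₂+m₃ = -2 + 2 + 0 = 0  ✓
triangle: |2−3|=1 ≤ l₃=6 ≤ 2+3=5  ✗
parity: l₁+l₂+l₃ = 11 is odd

triangle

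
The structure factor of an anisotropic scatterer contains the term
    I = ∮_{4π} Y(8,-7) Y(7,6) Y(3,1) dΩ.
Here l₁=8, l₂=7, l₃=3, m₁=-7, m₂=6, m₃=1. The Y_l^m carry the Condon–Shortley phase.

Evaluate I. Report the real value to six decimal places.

Checks pass: Σm=0; 18 even; l₃=3∈[1,15].
(2·8+1)(2·7+1)(2·3+1) = 1785
Δ: 12! 4! 2! / 19! → 1/5290740
sum: t=5:−1/7257600 t=6:+1/2073600 t=7:−1/7257600 = 1/4838400
3j²(8 7 3; 0 0 0) = Δ·Π!·Σ² = 252/20995  (sign -1)
sum: t=11:−1/1916006400 t=12:+1/2874009600 = -1/5748019200
3j²(8 7 3; -7 6 1) = Δ·Π!·Σ² = 13/5814  (sign -1)
combine: 4πI² = 1785·252/20995·13/5814 = 294/6137
take √, sign +1: I = 0.06174342

0.061743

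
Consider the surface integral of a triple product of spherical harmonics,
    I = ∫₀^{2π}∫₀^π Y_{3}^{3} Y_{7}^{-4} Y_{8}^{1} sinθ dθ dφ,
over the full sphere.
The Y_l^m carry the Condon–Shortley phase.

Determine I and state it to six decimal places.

0.096463

m-sum 0 ✓  L=18 even ✓  4≤8≤10 ✓
Π(2lᵢ+1) = 7×15×17 = 1785
triangle coeff Δ(3,7,8) = 1/5290740
Σ_t [0,2]: t=0:+1/7257600 t=1:−1/2073600 t=2:+1/7257600 = -1/4838400
(3j)²=252/20995 [(3 7 8; 0 0 0)], sign=-1
Σ_t [0,0]: t=0:+1/104509440 = 1/104509440
(3j)²=275/50388 [(3 7 8; 3 -4 1)], sign=-1
⇒ 4πI² = 121275/1037153
I = (+1)√(121275/1037153/(4π)) = 0.09646267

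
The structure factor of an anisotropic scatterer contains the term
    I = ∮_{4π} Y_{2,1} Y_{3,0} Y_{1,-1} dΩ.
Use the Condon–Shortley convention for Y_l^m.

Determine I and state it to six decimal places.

m-sum 0 ✓  L=6 even ✓  1≤1≤5 ✓
Π(2lᵢ+1) = 5×7×3 = 105
triangle coeff Δ(2,3,1) = 1/105
Σ_t [2,2]: t=2:+1/4 = 1/4
(3j)²=3/35 [(2 3 1; 0 0 0)], sign=-1
Σ_t [1,1]: t=1:−1/12 = -1/12
(3j)²=1/35 [(2 3 1; 1 0 -1)], sign=-1
⇒ 4πI² = 9/35
I = (+1)√(9/35/(4π)) = 0.14304817

0.143048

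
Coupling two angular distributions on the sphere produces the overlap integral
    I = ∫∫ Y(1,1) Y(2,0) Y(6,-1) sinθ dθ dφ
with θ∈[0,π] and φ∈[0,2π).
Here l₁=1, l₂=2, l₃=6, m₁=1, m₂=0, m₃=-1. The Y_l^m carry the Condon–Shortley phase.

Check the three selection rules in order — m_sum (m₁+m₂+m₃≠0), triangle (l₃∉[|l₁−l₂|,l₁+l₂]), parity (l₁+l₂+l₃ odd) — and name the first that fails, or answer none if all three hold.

m₁+m₂+m₃ = 1 + 0 − 1 = 0  ✓
triangle: |1−2|=1 ≤ l₃=6 ≤ 1+2=3  ✗
parity: l₁+l₂+l₃ = 9 is odd

triangle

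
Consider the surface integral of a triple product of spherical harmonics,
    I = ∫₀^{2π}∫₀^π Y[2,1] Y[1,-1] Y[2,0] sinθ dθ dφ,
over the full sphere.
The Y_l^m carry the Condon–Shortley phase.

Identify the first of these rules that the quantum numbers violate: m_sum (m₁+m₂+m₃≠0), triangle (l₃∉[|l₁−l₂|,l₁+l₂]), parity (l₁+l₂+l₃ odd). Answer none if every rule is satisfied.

parity

m₁+m₂+m₃ = 1 − 1 + 0 = 0  ✓
triangle: |2−1|=1 ≤ l₃=2 ≤ 2+1=3  ✓
parity: l₁+l₂+l₃ = 5 is odd  ✗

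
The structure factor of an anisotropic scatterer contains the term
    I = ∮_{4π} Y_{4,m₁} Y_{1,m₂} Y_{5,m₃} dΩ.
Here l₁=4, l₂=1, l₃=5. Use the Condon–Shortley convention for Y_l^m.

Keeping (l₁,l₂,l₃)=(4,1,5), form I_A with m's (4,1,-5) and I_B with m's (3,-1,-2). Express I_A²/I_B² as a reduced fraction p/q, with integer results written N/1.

Shared (l₁,l₂,l₃)=(4,1,5): N and (l;000)² cancel in I_A²/I_B².
A: Δ = 0!·8!·2!/11! = 1/495; Racah Σ t=0..0: t=0:+1/80640 = 1/80640; ⇒ 3j(4 1 5; 4 1 -5)² = 1/11, sgn +1
B: Δ = 0!·8!·2!/11! = 1/495; Racah Σ t=0..0: t=0:+1/10080 = 1/10080; ⇒ 3j(4 1 5; 3 -1 -2)² = 1/165, sgn -1
I_A²/I_B² = (1/11)/(1/165) = 15/1

15/1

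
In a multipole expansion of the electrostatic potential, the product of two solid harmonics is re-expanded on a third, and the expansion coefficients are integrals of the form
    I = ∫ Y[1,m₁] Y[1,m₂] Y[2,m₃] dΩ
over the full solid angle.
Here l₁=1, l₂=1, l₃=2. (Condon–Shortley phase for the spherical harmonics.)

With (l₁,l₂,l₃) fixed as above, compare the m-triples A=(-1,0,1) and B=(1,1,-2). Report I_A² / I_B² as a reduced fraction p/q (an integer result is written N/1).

l's match ⇒ only the (l;m) 3-j factors differ between A and B.
A: triangle coeff Δ(1,1,2) = 1/30; Σ_t [0,0]: t=0:+1/2 = 1/2; (3j)²=1/10 [(1 1 2; -1 0 1)], sign=-1
B: triangle coeff Δ(1,1,2) = 1/30; Σ_t [0,0]: t=0:+1/4 = 1/4; (3j)²=1/5 [(1 1 2; 1 1 -2)], sign=+1
I_A²/I_B² = (1/10)/(1/5) = 1/2

1/2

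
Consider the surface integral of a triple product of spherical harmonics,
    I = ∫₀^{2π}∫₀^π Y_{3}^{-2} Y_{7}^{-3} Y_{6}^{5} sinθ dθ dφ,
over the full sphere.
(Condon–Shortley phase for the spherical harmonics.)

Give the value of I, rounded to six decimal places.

0.120821

m-sum 0 ✓  L=16 even ✓  4≤6≤10 ✓
Π(2lᵢ+1) = 7×15×13 = 1365
triangle coeff Δ(3,7,6) = 1/2042040
Σ_t [1,3]: t=1:−1/207360 t=2:+1/57600 t=3:−1/207360 = 1/129600
(3j)²=168/12155 [(3 7 6; 0 0 0)], sign=+1
Σ_t [3,4]: t=3:−1/4354560 t=4:+1/87091200 = -19/87091200
(3j)²=361/37128 [(3 7 6; -2 -3 5)], sign=+1
⇒ 4πI² = 7581/41327
I = (+1)√(7581/41327/(4π)) = 0.12082071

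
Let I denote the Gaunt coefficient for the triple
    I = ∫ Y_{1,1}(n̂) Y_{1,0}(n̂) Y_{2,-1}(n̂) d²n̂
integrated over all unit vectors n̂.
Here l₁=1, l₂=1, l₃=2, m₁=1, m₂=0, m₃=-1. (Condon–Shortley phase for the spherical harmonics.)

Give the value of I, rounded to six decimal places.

Checks pass: Σm=0; 4 even; l₃=2∈[0,2].
(2·1+1)(2·1+1)(2·2+1) = 45
Δ: 0! 2! 2! / 5! → 1/30
sum: t=0:+1/1 = 1/1
3j²(1 1 2; 0 0 0) = Δ·Π!·Σ² = 2/15  (sign +1)
sum: t=0:+1/2 = 1/2
3j²(1 1 2; 1 0 -1) = Δ·Π!·Σ² = 1/10  (sign -1)
combine: 4πI² = 45·2/15·1/10 = 3/5
take √, sign -1: I = -0.21850969

-0.218510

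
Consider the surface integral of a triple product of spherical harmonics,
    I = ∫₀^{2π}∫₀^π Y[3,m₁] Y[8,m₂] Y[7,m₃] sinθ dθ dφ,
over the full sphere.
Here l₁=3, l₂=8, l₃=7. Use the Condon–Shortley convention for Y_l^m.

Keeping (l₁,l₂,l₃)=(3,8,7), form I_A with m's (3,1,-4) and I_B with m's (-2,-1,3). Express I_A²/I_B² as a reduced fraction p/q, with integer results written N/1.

33/98

l's match ⇒ only the (l;m) 3-j factors differ between A and B.
A: triangle coeff Δ(3,8,7) = 1/5290740; Σ_t [0,0]: t=0:+1/104509440 = 1/104509440; (3j)²=275/50388 [(3 8 7; 3 1 -4)], sign=-1
B: triangle coeff Δ(3,8,7) = 1/5290740; Σ_t [3,4]: t=3:−1/11612160 t=4:+1/52254720 = -1/14929920; (3j)²=1225/75582 [(3 8 7; -2 -1 3)], sign=-1
I_A²/I_B² = (275/50388)/(1225/75582) = 33/98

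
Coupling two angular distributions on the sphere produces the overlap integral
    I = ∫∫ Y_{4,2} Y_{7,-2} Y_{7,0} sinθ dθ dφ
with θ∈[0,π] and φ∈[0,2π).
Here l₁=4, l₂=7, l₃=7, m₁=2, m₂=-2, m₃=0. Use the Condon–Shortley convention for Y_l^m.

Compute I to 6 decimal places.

-0.112312

Rules hold: Σm=0, L=18 even, 3≤7≤11.
N = 9·15·15 = 2025
Δ = 4!·4!·10!/19! = 1/58198140
Racah Σ t=0..4: t=0:+1/17418240 t=1:−1/622080 t=2:+1/230400 t=3:−1/622080 t=4:+1/17418240 = 1/806400
⇒ 3j(4 7 7; 0 0 0)² = 2268/230945, sgn -1
Racah Σ t=0..2: t=0:+1/1382400 t=1:−1/622080 t=2:+1/2903040 = -47/87091200
⇒ 3j(4 7 7; 2 -2 0)² = 2209/277134, sgn +1
4πI² = N·(3j₀)²·(3jₘ)² = 338175810/2133423721
I = -1·√(0.158513/4π) = -0.11231242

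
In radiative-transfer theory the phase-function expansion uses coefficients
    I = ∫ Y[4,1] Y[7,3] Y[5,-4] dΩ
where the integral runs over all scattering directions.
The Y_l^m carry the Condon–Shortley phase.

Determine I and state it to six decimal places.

0.167813

m-sum 0 ✓  L=16 even ✓  3≤5≤11 ✓
Π(2lᵢ+1) = 9×15×11 = 1485
triangle coeff Δ(4,7,5) = 1/6126120
Σ_t [2,4]: t=2:+1/69120 t=3:−1/20736 t=4:+1/69120 = -1/51840
(3j)²=280/21879 [(4 7 5; 0 0 0)], sign=+1
Σ_t [2,3]: t=2:+1/1935360 t=3:−1/362880 = -13/5806080
(3j)²=195/10472 [(4 7 5; 1 3 -4)], sign=+1
⇒ 4πI² = 1125/3179
I = (+1)√(1125/3179/(4π)) = 0.16781318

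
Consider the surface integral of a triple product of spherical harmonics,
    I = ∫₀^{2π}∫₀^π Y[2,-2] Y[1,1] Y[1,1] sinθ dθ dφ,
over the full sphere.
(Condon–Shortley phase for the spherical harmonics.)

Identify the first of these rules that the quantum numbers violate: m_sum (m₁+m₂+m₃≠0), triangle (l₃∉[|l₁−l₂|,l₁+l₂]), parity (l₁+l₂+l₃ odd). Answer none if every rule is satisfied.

m₁+m₂+m₃ = -2 + 1 + 1 = 0  ✓
triangle: |2−1|=1 ≤ l₃=1 ≤ 2+1=3  ✓
parity: l₁+l₂+l₃ = 4 is even  ✓

none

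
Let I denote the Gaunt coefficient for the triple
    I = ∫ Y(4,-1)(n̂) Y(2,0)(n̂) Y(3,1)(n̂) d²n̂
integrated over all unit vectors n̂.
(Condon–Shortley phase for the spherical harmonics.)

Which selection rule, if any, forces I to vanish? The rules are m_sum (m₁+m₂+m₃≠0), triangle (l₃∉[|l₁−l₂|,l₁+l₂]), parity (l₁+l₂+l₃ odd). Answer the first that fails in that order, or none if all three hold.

parity

m₁+m₂+m₃ = -1 + 0 + 1 = 0  ✓
triangle: |4−2|=2 ≤ l₃=3 ≤ 4+2=6  ✓
parity: l₁+l₂+l₃ = 9 is odd  ✗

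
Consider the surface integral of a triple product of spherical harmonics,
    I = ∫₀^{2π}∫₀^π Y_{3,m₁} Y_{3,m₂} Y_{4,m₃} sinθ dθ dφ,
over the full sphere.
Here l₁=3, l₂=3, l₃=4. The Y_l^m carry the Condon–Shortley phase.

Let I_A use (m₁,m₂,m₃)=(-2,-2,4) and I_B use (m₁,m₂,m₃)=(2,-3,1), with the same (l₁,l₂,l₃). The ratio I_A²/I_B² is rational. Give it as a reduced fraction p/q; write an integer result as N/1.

7/3

Same 3,3,4: normalisation and zero-m 3j drop out of the ratio.
A: Δ: 2! 4! 4! / 11! → 1/34650; sum: t=1:−1/576 = -1/576; 3j²(3 3 4; -2 -2 4) = Δ·Π!·Σ² = 5/99  (sign -1)
B: Δ: 2! 4! 4! / 11! → 1/34650; sum: t=0:+1/288 = 1/288; 3j²(3 3 4; 2 -3 1) = Δ·Π!·Σ² = 5/231  (sign -1)
I_A²/I_B² = (5/99)/(5/231) = 7/3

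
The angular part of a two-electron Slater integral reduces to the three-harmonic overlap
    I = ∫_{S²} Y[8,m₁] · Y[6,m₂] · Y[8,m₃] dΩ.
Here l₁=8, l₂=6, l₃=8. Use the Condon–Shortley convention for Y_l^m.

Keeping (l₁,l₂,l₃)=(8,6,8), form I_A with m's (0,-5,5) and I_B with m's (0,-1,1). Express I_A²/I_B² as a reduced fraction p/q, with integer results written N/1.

Same 8,6,8: normalisation and zero-m 3j drop out of the ratio.
A: Δ: 6! 10! 6! / 23! → 1/13742520792; sum: t=0:+1/6967296000 t=1:−1/2612736000 = -1/4180377600; 3j²(8 6 8; 0 -5 5) = Δ·Π!·Σ² = 75/7429  (sign +1)
B: Δ: 6! 10! 6! / 23! → 1/13742520792; sum: t=0:+1/6967296000 t=1:−1/174182400 t=2:+1/29859840 t=3:−1/24883200 t=4:+1/99532800 t=5:−1/2612736000 = -11/4180377600; 3j²(8 6 8; 0 -1 1) = Δ·Π!·Σ² = 175/193154  (sign +1)
I_A²/I_B² = (75/7429)/(175/193154) = 78/7

78/7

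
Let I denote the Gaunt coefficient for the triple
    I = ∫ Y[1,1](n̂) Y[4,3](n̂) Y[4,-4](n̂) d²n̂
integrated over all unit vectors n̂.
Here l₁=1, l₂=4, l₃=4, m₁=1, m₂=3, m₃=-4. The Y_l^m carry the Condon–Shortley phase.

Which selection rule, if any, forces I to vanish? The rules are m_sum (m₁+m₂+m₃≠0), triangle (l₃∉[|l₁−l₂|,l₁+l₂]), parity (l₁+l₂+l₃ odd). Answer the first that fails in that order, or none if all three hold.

Σmᵢ = 0  ✓
l₃∈[|l₁−l₂|,l₁+l₂]=[3,5], have l₃=4  ✓
Σlᵢ = 9 ⇒ odd  ✗

parity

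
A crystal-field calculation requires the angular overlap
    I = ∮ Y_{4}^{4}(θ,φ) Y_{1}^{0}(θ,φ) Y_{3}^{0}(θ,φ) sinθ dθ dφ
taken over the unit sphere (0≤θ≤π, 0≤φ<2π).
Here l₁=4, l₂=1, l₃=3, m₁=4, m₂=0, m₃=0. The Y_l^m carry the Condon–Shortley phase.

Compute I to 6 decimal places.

Σmᵢ = 4 ≠ 0, so the φ-integral vanishes; I = 0

0.000000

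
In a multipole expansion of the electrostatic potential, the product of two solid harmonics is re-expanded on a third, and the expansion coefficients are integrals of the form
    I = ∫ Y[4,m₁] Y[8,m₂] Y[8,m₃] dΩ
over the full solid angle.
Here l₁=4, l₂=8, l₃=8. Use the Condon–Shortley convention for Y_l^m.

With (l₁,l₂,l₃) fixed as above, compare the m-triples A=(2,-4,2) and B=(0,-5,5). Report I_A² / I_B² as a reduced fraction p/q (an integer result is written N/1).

Same 4,8,8: normalisation and zero-m 3j drop out of the ratio.
A: Δ: 4! 4! 12! / 21! → 1/185175900; sum: t=0:+1/92897280 t=1:−1/78382080 t=2:+1/696729600 = -1/1791590400; 3j²(4 8 8; 2 -4 2) = Δ·Π!·Σ² = 11/151164  (sign -1)
B: Δ: 4! 4! 12! / 21! → 1/185175900; sum: t=0:+1/1254113280 t=1:−1/261273600 t=2:+1/638668800 t=3:−1/17244057600 = -1/656916480; 3j²(4 8 8; 0 -5 5) = Δ·Π!·Σ² = 13/1292  (sign +1)
I_A²/I_B² = (11/151164)/(13/1292) = 11/1521

11/1521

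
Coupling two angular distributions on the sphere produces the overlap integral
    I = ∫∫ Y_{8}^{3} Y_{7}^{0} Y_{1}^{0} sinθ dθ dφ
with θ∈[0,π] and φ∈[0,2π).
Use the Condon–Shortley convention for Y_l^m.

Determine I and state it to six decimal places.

Σmᵢ = 3 ≠ 0, so the φ-integral vanishes; I = 0

0.000000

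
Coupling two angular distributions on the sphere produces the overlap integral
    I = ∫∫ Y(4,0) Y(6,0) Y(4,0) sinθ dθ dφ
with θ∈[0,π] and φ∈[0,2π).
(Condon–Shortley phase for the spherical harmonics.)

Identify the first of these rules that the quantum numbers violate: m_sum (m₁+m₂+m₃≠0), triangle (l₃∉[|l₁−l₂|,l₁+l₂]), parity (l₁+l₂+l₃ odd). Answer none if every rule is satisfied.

none

azimuthal sum: 0 + 0 + 0 = 0  ✓
2 ≤ 4 ≤ 10 (triangle on l)  ✓
L = 4 + 6 + 4 = 14 (even)  ✓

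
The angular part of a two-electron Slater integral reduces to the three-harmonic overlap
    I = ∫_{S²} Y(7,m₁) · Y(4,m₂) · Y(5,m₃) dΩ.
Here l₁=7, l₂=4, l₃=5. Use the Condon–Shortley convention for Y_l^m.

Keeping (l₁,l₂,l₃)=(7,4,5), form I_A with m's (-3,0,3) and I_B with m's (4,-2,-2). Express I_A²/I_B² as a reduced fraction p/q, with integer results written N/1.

529/2640

Same 7,4,5: normalisation and zero-m 3j drop out of the ratio.
A: Δ: 6! 8! 2! / 17! → 1/6126120; sum: t=2:+1/3870720 t=3:−1/181440 t=4:+1/138240 = 23/11612160; 3j²(7 4 5; -3 0 3) = Δ·Π!·Σ² = 529/204204  (sign +1)
B: Δ: 6! 8! 2! / 17! → 1/6126120; sum: t=0:+1/1036800 t=1:−1/172800 t=2:+1/483840 = -1/362880; 3j²(7 4 5; 4 -2 -2) = Δ·Π!·Σ² = 20/1547  (sign +1)
I_A²/I_B² = (529/204204)/(20/1547) = 529/2640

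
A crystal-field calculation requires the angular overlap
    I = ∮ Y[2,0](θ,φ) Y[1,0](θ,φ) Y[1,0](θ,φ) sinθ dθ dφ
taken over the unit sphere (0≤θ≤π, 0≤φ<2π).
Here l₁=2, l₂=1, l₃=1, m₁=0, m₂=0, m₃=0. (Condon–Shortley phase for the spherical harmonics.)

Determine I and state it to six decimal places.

0.252313

Rules hold: Σm=0, L=4 even, 1≤1≤3.
N = 5·3·3 = 45
Δ = 2!·2!·0!/5! = 1/30
Racah Σ t=1..1: t=1:−1/1 = -1/1
⇒ 3j(2 1 1; 0 0 0)² = 2/15, sgn +1
(m-triple is (0,0,0) — same symbol as above.)
4πI² = N·(3j₀)²·(3jₘ)² = 4/5
I = +1·√(0.8/4π) = 0.25231325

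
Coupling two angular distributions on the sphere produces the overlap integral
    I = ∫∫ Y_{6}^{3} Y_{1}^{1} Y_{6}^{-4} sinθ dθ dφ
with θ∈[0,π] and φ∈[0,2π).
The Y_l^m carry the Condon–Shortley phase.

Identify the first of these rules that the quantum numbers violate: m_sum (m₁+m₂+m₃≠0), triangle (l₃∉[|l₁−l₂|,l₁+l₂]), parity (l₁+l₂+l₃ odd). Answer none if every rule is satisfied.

m₁+m₂+m₃ = 3 + 1 − 4 = 0  ✓
triangle: |6−1|=5 ≤ l₃=6 ≤ 6+1=7  ✓
parity: l₁+l₂+l₃ = 13 is odd  ✗

parity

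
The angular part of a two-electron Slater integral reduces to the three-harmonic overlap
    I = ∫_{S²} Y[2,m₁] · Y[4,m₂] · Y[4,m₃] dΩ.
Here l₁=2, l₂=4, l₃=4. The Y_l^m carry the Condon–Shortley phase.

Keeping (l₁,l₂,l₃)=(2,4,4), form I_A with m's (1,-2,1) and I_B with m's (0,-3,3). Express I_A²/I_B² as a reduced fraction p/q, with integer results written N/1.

243/49

l's match ⇒ only the (l;m) 3-j factors differ between A and B.
A: triangle coeff Δ(2,4,4) = 1/13860; Σ_t [0,1]: t=0:+1/96 t=1:−1/240 = 1/160; (3j)²=27/1540 [(2 4 4; 1 -2 1)], sign=-1
B: triangle coeff Δ(2,4,4) = 1/13860; Σ_t [0,1]: t=0:+1/480 t=1:−1/720 = 1/1440; (3j)²=7/1980 [(2 4 4; 0 -3 3)], sign=-1
I_A²/I_B² = (27/1540)/(7/1980) = 243/49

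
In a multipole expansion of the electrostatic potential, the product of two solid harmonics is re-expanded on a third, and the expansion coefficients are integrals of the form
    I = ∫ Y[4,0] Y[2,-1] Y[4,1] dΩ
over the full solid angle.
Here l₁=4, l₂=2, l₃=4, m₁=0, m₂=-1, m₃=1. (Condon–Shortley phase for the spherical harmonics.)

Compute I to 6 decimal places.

-0.044869

m-sum 0 ✓  L=10 even ✓  2≤4≤6 ✓
Π(2lᵢ+1) = 9×5×9 = 405
triangle coeff Δ(4,2,4) = 1/13860
Σ_t [0,2]: t=0:+1/192 t=1:−1/36 t=2:+1/192 = -5/288
(3j)²=20/693 [(4 2 4; 0 0 0)], sign=-1
Σ_t [0,1]: t=0:+1/96 t=1:−1/72 = -1/288
(3j)²=1/462 [(4 2 4; 0 -1 1)], sign=+1
⇒ 4πI² = 150/5929
I = (-1)√(150/5929/(4π)) = -0.04486937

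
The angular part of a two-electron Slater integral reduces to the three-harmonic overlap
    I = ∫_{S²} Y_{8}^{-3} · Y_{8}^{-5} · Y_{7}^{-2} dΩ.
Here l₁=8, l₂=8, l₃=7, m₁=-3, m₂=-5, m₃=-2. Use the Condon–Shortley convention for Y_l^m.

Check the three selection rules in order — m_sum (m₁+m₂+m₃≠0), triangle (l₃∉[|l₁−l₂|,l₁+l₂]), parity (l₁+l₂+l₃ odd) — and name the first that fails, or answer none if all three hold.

m_sum

Σmᵢ = -10  ✗
l₃∈[|l₁−l₂|,l₁+l₂]=[0,16], have l₃=7
Σlᵢ = 23 ⇒ odd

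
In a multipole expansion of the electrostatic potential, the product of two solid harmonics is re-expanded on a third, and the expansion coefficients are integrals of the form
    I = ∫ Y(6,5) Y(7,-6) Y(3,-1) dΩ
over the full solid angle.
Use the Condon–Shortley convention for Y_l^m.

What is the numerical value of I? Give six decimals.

5 − 6 − 1 = -2 ≠ 0: azimuthal integral kills it; I = 0

0.000000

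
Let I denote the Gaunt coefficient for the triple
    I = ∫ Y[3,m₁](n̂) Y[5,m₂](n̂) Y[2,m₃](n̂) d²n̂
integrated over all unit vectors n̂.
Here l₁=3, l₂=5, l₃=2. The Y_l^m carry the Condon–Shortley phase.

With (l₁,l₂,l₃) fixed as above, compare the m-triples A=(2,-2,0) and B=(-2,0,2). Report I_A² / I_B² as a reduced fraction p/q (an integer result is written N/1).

63/5

l's match ⇒ only the (l;m) 3-j factors differ between A and B.
A: triangle coeff Δ(3,5,2) = 1/2310; Σ_t [1,1]: t=1:−1/480 = -1/480; (3j)²=3/110 [(3 5 2; 2 -2 0)], sign=-1
B: triangle coeff Δ(3,5,2) = 1/2310; Σ_t [5,5]: t=5:−1/2880 = -1/2880; (3j)²=1/462 [(3 5 2; -2 0 2)], sign=-1
I_A²/I_B² = (3/110)/(1/462) = 63/5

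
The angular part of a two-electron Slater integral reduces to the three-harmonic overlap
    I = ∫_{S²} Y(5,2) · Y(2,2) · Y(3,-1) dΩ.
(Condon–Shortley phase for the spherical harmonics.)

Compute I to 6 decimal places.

m-sum = 2 + 2 − 1 = 3 ≠ 0 ⇒ I = 0

0.000000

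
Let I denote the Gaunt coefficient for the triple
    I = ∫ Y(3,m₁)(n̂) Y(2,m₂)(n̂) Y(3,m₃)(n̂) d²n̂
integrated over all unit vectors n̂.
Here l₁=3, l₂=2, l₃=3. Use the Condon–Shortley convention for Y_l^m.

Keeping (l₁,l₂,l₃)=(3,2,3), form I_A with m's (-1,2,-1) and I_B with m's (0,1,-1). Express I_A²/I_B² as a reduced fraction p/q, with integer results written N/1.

12/1

l's match ⇒ only the (l;m) 3-j factors differ between A and B.
A: triangle coeff Δ(3,2,3) = 1/3780; Σ_t [2,2]: t=2:+1/16 = 1/16; (3j)²=2/35 [(3 2 3; -1 2 -1)], sign=+1
B: triangle coeff Δ(3,2,3) = 1/3780; Σ_t [1,2]: t=1:−1/8 t=2:+1/12 = -1/24; (3j)²=1/210 [(3 2 3; 0 1 -1)], sign=-1
I_A²/I_B² = (2/35)/(1/210) = 12/1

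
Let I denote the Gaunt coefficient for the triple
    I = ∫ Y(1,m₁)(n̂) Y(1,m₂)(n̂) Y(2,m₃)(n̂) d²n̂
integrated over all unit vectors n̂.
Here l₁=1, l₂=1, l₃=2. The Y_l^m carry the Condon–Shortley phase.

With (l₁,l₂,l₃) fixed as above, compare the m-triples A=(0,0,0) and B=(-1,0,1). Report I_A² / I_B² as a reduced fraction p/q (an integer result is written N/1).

4/3

l's match ⇒ only the (l;m) 3-j factors differ between A and B.
A: triangle coeff Δ(1,1,2) = 1/30; Σ_t [0,0]: t=0:+1/1 = 1/1; (3j)²=2/15 [(1 1 2; 0 0 0)], sign=+1
B: triangle coeff Δ(1,1,2) = 1/30; Σ_t [0,0]: t=0:+1/2 = 1/2; (3j)²=1/10 [(1 1 2; -1 0 1)], sign=-1
I_A²/I_B² = (2/15)/(1/10) = 4/3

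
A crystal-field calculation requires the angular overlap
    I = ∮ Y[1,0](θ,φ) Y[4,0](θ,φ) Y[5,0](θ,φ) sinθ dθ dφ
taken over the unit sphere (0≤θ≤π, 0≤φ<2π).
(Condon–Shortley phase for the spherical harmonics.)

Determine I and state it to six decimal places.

Rules hold: Σm=0, L=10 even, 3≤5≤5.
N = 3·9·11 = 297
Δ = 0!·2!·8!/11! = 1/495
Racah Σ t=0..0: t=0:+1/576 = 1/576
⇒ 3j(1 4 5; 0 0 0)² = 5/99, sgn -1
(m-triple is (0,0,0) — same symbol as above.)
4πI² = N·(3j₀)²·(3jₘ)² = 25/33
I = +1·√(0.757576/4π) = 0.24553200

0.245532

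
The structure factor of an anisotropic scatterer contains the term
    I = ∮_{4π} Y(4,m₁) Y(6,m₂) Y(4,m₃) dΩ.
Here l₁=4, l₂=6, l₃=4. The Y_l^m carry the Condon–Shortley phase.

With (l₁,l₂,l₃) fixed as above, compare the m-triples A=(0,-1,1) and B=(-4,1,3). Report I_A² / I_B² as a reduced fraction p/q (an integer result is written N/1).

5/2

Same 4,6,4: normalisation and zero-m 3j drop out of the ratio.
A: Δ: 6! 2! 6! / 15! → 1/1261260; sum: t=2:+1/3456 t=3:−1/1728 t=4:+1/11520 = -7/34560; 3j²(4 6 4; 0 -1 1) = Δ·Π!·Σ² = 7/858  (sign +1)
B: Δ: 6! 2! 6! / 15! → 1/1261260; sum: t=6:+1/172800 = 1/172800; 3j²(4 6 4; -4 1 3) = Δ·Π!·Σ² = 7/2145  (sign -1)
I_A²/I_B² = (7/858)/(7/2145) = 5/2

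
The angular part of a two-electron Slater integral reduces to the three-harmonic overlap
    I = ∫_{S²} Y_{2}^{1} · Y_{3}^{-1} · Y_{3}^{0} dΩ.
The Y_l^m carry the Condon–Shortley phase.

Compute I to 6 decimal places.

Rules hold: Σm=0, L=8 even, 1≤3≤5.
N = 5·7·7 = 245
Δ = 2!·2!·4!/9! = 1/3780
Racah Σ t=0..2: t=0:+1/24 t=1:−1/4 t=2:+1/24 = -1/6
⇒ 3j(2 3 3; 0 0 0)² = 4/105, sgn +1
Racah Σ t=0..1: t=0:+1/8 t=1:−1/12 = 1/24
⇒ 3j(2 3 3; 1 -1 0)² = 1/210, sgn -1
4πI² = N·(3j₀)²·(3jₘ)² = 2/45
I = -1·√(0.0444444/4π) = -0.05947080

-0.059471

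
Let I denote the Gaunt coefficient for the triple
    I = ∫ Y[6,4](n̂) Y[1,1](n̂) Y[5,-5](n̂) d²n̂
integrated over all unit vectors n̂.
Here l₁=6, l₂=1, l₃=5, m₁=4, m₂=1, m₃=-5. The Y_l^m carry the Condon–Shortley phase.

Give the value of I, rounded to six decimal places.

0.040859

m-sum 0 ✓  L=12 even ✓  5≤5≤7 ✓
Π(2lᵢ+1) = 13×3×11 = 429
triangle coeff Δ(6,1,5) = 1/858
Σ_t [1,1]: t=1:−1/14400 = -1/14400
(3j)²=6/143 [(6 1 5; 0 0 0)], sign=+1
Σ_t [2,2]: t=2:+1/7257600 = 1/7257600
(3j)²=1/858 [(6 1 5; 4 1 -5)], sign=+1
⇒ 4πI² = 3/143
I = (+1)√(3/143/(4π)) = 0.04085899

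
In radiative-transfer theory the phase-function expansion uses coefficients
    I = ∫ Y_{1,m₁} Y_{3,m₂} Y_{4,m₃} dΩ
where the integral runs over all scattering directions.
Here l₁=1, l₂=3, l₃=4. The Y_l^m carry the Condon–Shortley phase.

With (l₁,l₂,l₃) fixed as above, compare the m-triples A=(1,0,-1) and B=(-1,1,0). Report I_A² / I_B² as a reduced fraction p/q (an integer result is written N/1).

5/3

Same 1,3,4: normalisation and zero-m 3j drop out of the ratio.
A: Δ: 0! 2! 6! / 9! → 1/252; sum: t=0:+1/72 = 1/72; 3j²(1 3 4; 1 0 -1) = Δ·Π!·Σ² = 5/126  (sign -1)
B: Δ: 0! 2! 6! / 9! → 1/252; sum: t=0:+1/96 = 1/96; 3j²(1 3 4; -1 1 0) = Δ·Π!·Σ² = 1/42  (sign +1)
I_A²/I_B² = (5/126)/(1/42) = 5/3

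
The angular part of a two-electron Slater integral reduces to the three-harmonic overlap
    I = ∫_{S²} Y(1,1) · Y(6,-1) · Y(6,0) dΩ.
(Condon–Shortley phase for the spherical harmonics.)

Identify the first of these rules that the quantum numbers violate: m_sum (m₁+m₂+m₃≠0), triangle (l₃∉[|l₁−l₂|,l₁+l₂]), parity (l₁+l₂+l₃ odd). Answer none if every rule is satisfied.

parity

azimuthal sum: 1 − 1 + 0 = 0  ✓
5 ≤ 6 ≤ 7 (triangle on l)  ✓
L = 1 + 6 + 6 = 13 (odd)  ✗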